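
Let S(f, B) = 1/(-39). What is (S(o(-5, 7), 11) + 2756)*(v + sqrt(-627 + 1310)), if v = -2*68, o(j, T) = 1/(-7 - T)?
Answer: -14617688/39 + 107483*sqrt(683)/39 ≈ -3.0279e+5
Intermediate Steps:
v = -136
S(f, B) = -1/39
(S(o(-5, 7), 11) + 2756)*(v + sqrt(-627 + 1310)) = (-1/39 + 2756)*(-136 + sqrt(-627 + 1310)) = 107483*(-136 + sqrt(683))/39 = -14617688/39 + 107483*sqrt(683)/39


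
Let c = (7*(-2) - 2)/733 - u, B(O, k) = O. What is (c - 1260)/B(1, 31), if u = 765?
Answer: -1484341/733 ≈ -2025.0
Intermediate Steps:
c = -560761/733 (c = (7*(-2) - 2)/733 - 1*765 = (-14 - 2)*(1/733) - 765 = -16*1/733 - 765 = -16/733 - 765 = -560761/733 ≈ -765.02)
(c - 1260)/B(1, 31) = (-560761/733 - 1260)/1 = -1484341/733*1 = -1484341/733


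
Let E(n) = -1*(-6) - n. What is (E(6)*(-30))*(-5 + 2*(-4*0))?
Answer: 0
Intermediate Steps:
E(n) = 6 - n
(E(6)*(-30))*(-5 + 2*(-4*0)) = ((6 - 1*6)*(-30))*(-5 + 2*(-4*0)) = ((6 - 6)*(-30))*(-5 + 2*0) = (0*(-30))*(-5 + 0) = 0*(-5) = 0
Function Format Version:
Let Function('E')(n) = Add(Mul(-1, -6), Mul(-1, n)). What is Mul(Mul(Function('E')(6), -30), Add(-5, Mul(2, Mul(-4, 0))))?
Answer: 0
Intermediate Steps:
Function('E')(n) = Add(6, Mul(-1, n))
Mul(Mul(Function('E')(6), -30), Add(-5, Mul(2, Mul(-4, 0)))) = Mul(Mul(Add(6, Mul(-1, 6)), -30), Add(-5, Mul(2, Mul(-4, 0)))) = Mul(Mul(Add(6, -6), -30), Add(-5, Mul(2, 0))) = Mul(Mul(0, -30), Add(-5, 0)) = Mul(0, -5) = 0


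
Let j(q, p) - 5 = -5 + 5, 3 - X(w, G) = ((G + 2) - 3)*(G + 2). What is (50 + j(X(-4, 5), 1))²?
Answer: 3025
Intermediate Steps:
X(w, G) = 3 - (-1 + G)*(2 + G) (X(w, G) = 3 - ((G + 2) - 3)*(G + 2) = 3 - ((2 + G) - 3)*(2 + G) = 3 - (-1 + G)*(2 + G))
j(q, p) = 5 (j(q, p) = 5 + (-5 + 5) = 5 + 0 = 5)
(50 + j(X(-4, 5), 1))² = (50 + 5)² = 55² = 3025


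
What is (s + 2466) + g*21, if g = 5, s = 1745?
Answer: 4316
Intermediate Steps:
(s + 2466) + g*21 = (1745 + 2466) + 5*21 = 4211 + 105 = 4316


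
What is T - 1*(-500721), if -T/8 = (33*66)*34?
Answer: -91695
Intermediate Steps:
T = -592416 (T = -8*33*66*34 = -17424*34 = -8*74052 = -592416)
T - 1*(-500721) = -592416 - 1*(-500721) = -592416 + 500721 = -91695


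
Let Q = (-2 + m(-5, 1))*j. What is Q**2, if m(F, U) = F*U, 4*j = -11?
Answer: 5929/16 ≈ 370.56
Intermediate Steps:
j = -11/4 (j = (1/4)*(-11) = -11/4 ≈ -2.7500)
Q = 77/4 (Q = (-2 - 5*1)*(-11/4) = (-2 - 5)*(-11/4) = -7*(-11/4) = 77/4 ≈ 19.250)
Q**2 = (77/4)**2 = 5929/16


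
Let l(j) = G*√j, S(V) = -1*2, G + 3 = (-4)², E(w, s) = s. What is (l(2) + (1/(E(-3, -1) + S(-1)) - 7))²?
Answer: 3526/9 - 572*√2/3 ≈ 122.13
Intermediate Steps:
G = 13 (G = -3 + (-4)² = -3 + 16 = 13)
S(V) = -2
l(j) = 13*√j
(l(2) + (1/(E(-3, -1) + S(-1)) - 7))² = (13*√2 + (1/(-1 - 2) - 7))² = (13*√2 + (1/(-3) - 7))² = (13*√2 + (-⅓ - 7))² = (13*√2 - 22/3)² = (-22/3 + 13*√2)²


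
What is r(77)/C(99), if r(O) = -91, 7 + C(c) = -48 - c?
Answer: 13/22 ≈ 0.59091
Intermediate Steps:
C(c) = -55 - c (C(c) = -7 + (-48 - c) = -55 - c)
r(77)/C(99) = -91/(-55 - 1*99) = -91/(-55 - 99) = -91/(-154) = -91*(-1/154) = 13/22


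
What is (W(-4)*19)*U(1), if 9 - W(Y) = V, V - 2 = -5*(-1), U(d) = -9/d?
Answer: -342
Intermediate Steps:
V = 7 (V = 2 - 5*(-1) = 2 + 5 = 7)
W(Y) = 2 (W(Y) = 9 - 1*7 = 9 - 7 = 2)
(W(-4)*19)*U(1) = (2*19)*(-9/1) = 38*(-9*1) = 38*(-9) = -342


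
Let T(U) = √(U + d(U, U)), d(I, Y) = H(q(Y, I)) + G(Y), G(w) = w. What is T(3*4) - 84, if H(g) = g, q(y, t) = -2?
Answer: -84 + √22 ≈ -79.310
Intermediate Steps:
d(I, Y) = -2 + Y
T(U) = √(-2 + 2*U) (T(U) = √(U + (-2 + U)) = √(-2 + 2*U))
T(3*4) - 84 = √(-2 + 2*(3*4)) - 84 = √(-2 + 2*12) - 84 = √(-2 + 24) - 84 = √22 - 84 = -84 + √22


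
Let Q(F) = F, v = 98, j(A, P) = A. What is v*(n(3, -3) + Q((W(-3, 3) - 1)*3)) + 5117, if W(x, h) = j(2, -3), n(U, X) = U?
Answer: 5705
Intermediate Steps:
W(x, h) = 2
v*(n(3, -3) + Q((W(-3, 3) - 1)*3)) + 5117 = 98*(3 + (2 - 1)*3) + 5117 = 98*(3 + 1*3) + 5117 = 98*(3 + 3) + 5117 = 98*6 + 5117 = 588 + 5117 = 5705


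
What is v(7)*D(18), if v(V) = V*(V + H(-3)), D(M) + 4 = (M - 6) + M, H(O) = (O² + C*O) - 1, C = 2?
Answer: 1638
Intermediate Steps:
H(O) = -1 + O² + 2*O (H(O) = (O² + 2*O) - 1 = -1 + O² + 2*O)
D(M) = -10 + 2*M (D(M) = -4 + ((M - 6) + M) = -4 + ((-6 + M) + M) = -4 + (-6 + 2*M) = -10 + 2*M)
v(V) = V*(2 + V) (v(V) = V*(V + (-1 + (-3)² + 2*(-3))) = V*(V + (-1 + 9 - 6)) = V*(V + 2) = V*(2 + V))
v(7)*D(18) = (7*(2 + 7))*(-10 + 2*18) = (7*9)*(-10 + 36) = 63*26 = 1638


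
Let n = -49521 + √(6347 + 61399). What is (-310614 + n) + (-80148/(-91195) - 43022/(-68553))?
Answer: -2251443261085591/6251690835 + √67746 ≈ -3.5987e+5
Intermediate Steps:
n = -49521 + √67746 ≈ -49261.
(-310614 + n) + (-80148/(-91195) - 43022/(-68553)) = (-310614 + (-49521 + √67746)) + (-80148/(-91195) - 43022/(-68553)) = (-360135 + √67746) + (-80148*(-1/91195) - 43022*(-1/68553)) = (-360135 + √67746) + (80148/91195 + 43022/68553) = (-360135 + √67746) + 9417777134/6251690835 = -2251443261085591/6251690835 + √67746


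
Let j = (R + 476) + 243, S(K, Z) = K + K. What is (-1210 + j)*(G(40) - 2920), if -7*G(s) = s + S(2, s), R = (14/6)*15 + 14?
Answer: 9053928/7 ≈ 1.2934e+6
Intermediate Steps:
R = 49 (R = (14*(⅙))*15 + 14 = (7/3)*15 + 14 = 35 + 14 = 49)
S(K, Z) = 2*K
j = 768 (j = (49 + 476) + 243 = 525 + 243 = 768)
G(s) = -4/7 - s/7 (G(s) = -(s + 2*2)/7 = -(s + 4)/7 = -(4 + s)/7 = -4/7 - s/7)
(-1210 + j)*(G(40) - 2920) = (-1210 + 768)*((-4/7 - ⅐*40) - 2920) = -442*((-4/7 - 40/7) - 2920) = -442*(-44/7 - 2920) = -442*(-20484/7) = 9053928/7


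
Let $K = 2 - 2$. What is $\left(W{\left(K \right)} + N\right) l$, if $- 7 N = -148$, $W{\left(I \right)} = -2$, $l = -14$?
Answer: $-268$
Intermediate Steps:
$K = 0$
$N = \frac{148}{7}$ ($N = \left(- \frac{1}{7}\right) \left(-148\right) = \frac{148}{7} \approx 21.143$)
$\left(W{\left(K \right)} + N\right) l = \left(-2 + \frac{148}{7}\right) \left(-14\right) = \frac{134}{7} \left(-14\right) = -268$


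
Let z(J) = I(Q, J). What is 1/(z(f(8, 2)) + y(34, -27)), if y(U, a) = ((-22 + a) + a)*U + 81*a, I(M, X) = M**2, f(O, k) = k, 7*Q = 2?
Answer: -49/233775 ≈ -0.00020960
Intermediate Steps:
Q = 2/7 (Q = (1/7)*2 = 2/7 ≈ 0.28571)
y(U, a) = 81*a + U*(-22 + 2*a) (y(U, a) = (-22 + 2*a)*U + 81*a = U*(-22 + 2*a) + 81*a = 81*a + U*(-22 + 2*a))
z(J) = 4/49 (z(J) = (2/7)**2 = 4/49)
1/(z(f(8, 2)) + y(34, -27)) = 1/(4/49 + (-22*34 + 81*(-27) + 2*34*(-27))) = 1/(4/49 + (-748 - 2187 - 1836)) = 1/(4/49 - 4771) = 1/(-233775/49) = -49/233775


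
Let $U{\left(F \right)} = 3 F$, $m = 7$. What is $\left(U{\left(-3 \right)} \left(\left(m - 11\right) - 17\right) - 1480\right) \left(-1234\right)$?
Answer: $1593094$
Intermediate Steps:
$\left(U{\left(-3 \right)} \left(\left(m - 11\right) - 17\right) - 1480\right) \left(-1234\right) = \left(3 \left(-3\right) \left(\left(7 - 11\right) - 17\right) - 1480\right) \left(-1234\right) = \left(- 9 \left(\left(7 - 11\right) - 17\right) - 1480\right) \left(-1234\right) = \left(- 9 \left(-4 - 17\right) - 1480\right) \left(-1234\right) = \left(\left(-9\right) \left(-21\right) - 1480\right) \left(-1234\right) = \left(189 - 1480\right) \left(-1234\right) = \left(-1291\right) \left(-1234\right) = 1593094$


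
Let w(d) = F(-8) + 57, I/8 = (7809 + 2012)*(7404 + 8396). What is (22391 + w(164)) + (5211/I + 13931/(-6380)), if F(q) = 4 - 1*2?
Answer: 8889300156643989/395998433600 ≈ 22448.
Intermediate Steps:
I = 1241374400 (I = 8*((7809 + 2012)*(7404 + 8396)) = 8*(9821*15800) = 8*155171800 = 1241374400)
F(q) = 2 (F(q) = 4 - 2 = 2)
w(d) = 59 (w(d) = 2 + 57 = 59)
(22391 + w(164)) + (5211/I + 13931/(-6380)) = (22391 + 59) + (5211/1241374400 + 13931/(-6380)) = 22450 + (5211*(1/1241374400) + 13931*(-1/6380)) = 22450 + (5211/1241374400 - 13931/6380) = 22450 - 864677676011/395998433600 = 8889300156643989/395998433600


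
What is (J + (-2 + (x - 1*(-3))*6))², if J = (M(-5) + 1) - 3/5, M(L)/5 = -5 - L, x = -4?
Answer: 1444/25 ≈ 57.760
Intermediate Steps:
M(L) = -25 - 5*L (M(L) = 5*(-5 - L) = -25 - 5*L)
J = ⅖ (J = ((-25 - 5*(-5)) + 1) - 3/5 = ((-25 + 25) + 1) - 3*⅕ = (0 + 1) - ⅗ = 1 - ⅗ = ⅖ ≈ 0.40000)
(J + (-2 + (x - 1*(-3))*6))² = (⅖ + (-2 + (-4 - 1*(-3))*6))² = (⅖ + (-2 + (-4 + 3)*6))² = (⅖ + (-2 - 1*6))² = (⅖ + (-2 - 6))² = (⅖ - 8)² = (-38/5)² = 1444/25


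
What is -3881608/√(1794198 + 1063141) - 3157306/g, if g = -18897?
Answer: 3157306/18897 - 3881608*√2857339/2857339 ≈ -2129.2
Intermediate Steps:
-3881608/√(1794198 + 1063141) - 3157306/g = -3881608/√(1794198 + 1063141) - 3157306/(-18897) = -3881608*√2857339/2857339 - 3157306*(-1/18897) = -3881608*√2857339/2857339 + 3157306/18897 = 3157306/18897 - 3881608*√2857339/2857339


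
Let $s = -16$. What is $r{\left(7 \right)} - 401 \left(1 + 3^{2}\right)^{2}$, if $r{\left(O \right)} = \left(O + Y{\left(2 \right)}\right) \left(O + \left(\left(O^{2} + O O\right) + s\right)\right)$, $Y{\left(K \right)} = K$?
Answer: $-39299$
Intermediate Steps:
$r{\left(O \right)} = \left(2 + O\right) \left(-16 + O + 2 O^{2}\right)$ ($r{\left(O \right)} = \left(O + 2\right) \left(O - \left(16 - O^{2} - O O\right)\right) = \left(2 + O\right) \left(O + \left(\left(O^{2} + O^{2}\right) - 16\right)\right) = \left(2 + O\right) \left(O + \left(2 O^{2} - 16\right)\right) = \left(2 + O\right) \left(O + \left(-16 + 2 O^{2}\right)\right) = \left(2 + O\right) \left(-16 + O + 2 O^{2}\right)$)
$r{\left(7 \right)} - 401 \left(1 + 3^{2}\right)^{2} = \left(-32 - 98 + 2 \cdot 7^{3} + 5 \cdot 7^{2}\right) - 401 \left(1 + 3^{2}\right)^{2} = \left(-32 - 98 + 2 \cdot 343 + 5 \cdot 49\right) - 401 \left(1 + 9\right)^{2} = \left(-32 - 98 + 686 + 245\right) - 401 \cdot 10^{2} = 801 - 40100 = -39299$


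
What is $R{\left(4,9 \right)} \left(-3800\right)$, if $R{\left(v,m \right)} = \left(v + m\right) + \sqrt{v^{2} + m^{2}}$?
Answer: $-49400 - 3800 \sqrt{97} \approx -86826.0$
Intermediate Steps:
$R{\left(v,m \right)} = m + v + \sqrt{m^{2} + v^{2}}$ ($R{\left(v,m \right)} = \left(m + v\right) + \sqrt{m^{2} + v^{2}} = m + v + \sqrt{m^{2} + v^{2}}$)
$R{\left(4,9 \right)} \left(-3800\right) = \left(9 + 4 + \sqrt{9^{2} + 4^{2}}\right) \left(-3800\right) = \left(9 + 4 + \sqrt{81 + 16}\right) \left(-3800\right) = \left(9 + 4 + \sqrt{97}\right) \left(-3800\right) = \left(13 + \sqrt{97}\right) \left(-3800\right) = -49400 - 3800 \sqrt{97}$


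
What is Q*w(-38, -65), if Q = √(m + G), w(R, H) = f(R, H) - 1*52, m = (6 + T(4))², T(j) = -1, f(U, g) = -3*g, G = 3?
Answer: 286*√7 ≈ 756.68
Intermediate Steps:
m = 25 (m = (6 - 1)² = 5² = 25)
w(R, H) = -52 - 3*H (w(R, H) = -3*H - 1*52 = -3*H - 52 = -52 - 3*H)
Q = 2*√7 (Q = √(25 + 3) = √28 = 2*√7 ≈ 5.2915)
Q*w(-38, -65) = (2*√7)*(-52 - 3*(-65)) = (2*√7)*(-52 + 195) = (2*√7)*143 = 286*√7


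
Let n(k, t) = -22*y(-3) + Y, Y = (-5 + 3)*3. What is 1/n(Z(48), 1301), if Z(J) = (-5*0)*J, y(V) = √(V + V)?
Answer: I/(2*(-3*I + 11*√6)) ≈ -0.0020408 + 0.01833*I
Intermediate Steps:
y(V) = √2*√V (y(V) = √(2*V) = √2*√V)
Z(J) = 0 (Z(J) = 0*J = 0)
Y = -6 (Y = -2*3 = -6)
n(k, t) = -6 - 22*I*√6 (n(k, t) = -22*√2*√(-3) - 6 = -22*√2*I*√3 - 6 = -22*I*√6 - 6 = -6 - 22*I*√6)
1/n(Z(48), 1301) = 1/(-6 - 22*I*√6)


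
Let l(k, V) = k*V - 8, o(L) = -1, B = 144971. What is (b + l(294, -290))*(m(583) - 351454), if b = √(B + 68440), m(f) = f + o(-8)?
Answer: 29918153696 - 350872*√213411 ≈ 2.9756e+10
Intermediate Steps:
m(f) = -1 + f (m(f) = f - 1 = -1 + f)
l(k, V) = -8 + V*k (l(k, V) = V*k - 8 = -8 + V*k)
b = √213411 (b = √(144971 + 68440) = √213411 ≈ 461.96)
(b + l(294, -290))*(m(583) - 351454) = (√213411 + (-8 - 290*294))*((-1 + 583) - 351454) = (√213411 + (-8 - 85260))*(582 - 351454) = (√213411 - 85268)*(-350872) = (-85268 + √213411)*(-350872) = 29918153696 - 350872*√213411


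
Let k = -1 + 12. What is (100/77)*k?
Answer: 100/7 ≈ 14.286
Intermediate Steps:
k = 11
(100/77)*k = (100/77)*11 = 100/7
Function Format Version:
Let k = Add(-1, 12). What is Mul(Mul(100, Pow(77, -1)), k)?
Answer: Rational(100, 7) ≈ 14.286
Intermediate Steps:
k = 11
Mul(Mul(100, Pow(77, -1)), k) = Mul(Mul(100, Pow(77, -1)), 11) = Mul(Mul(100, Rational(1, 77)), 11) = Mul(Rational(100, 77), 11) = Rational(100, 7)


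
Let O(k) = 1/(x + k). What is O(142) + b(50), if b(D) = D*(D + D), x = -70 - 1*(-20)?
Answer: 460001/92 ≈ 5000.0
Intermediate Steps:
x = -50 (x = -70 + 20 = -50)
O(k) = 1/(-50 + k)
b(D) = 2*D² (b(D) = D*(2*D) = 2*D²)
O(142) + b(50) = 1/(-50 + 142) + 2*50² = 1/92 + 2*2500 = 1/92 + 5000 = 460001/92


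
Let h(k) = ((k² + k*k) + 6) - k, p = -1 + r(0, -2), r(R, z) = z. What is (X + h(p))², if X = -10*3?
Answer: 9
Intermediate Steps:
p = -3 (p = -1 - 2 = -3)
h(k) = 6 - k + 2*k² (h(k) = ((k² + k²) + 6) - k = (2*k² + 6) - k = (6 + 2*k²) - k = 6 - k + 2*k²)
X = -30
(X + h(p))² = (-30 + (6 - 1*(-3) + 2*(-3)²))² = (-30 + (6 + 3 + 2*9))² = (-30 + (6 + 3 + 18))² = (-30 + 27)² = (-3)² = 9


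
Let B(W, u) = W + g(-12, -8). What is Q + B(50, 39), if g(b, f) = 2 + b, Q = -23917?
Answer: -23877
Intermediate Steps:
B(W, u) = -10 + W (B(W, u) = W + (2 - 12) = W - 10 = -10 + W)
Q + B(50, 39) = -23917 + (-10 + 50) = -23917 + 40 = -23877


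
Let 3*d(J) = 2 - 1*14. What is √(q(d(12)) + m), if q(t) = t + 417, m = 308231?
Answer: 2*√77161 ≈ 555.56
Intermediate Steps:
d(J) = -4 (d(J) = (2 - 1*14)/3 = (2 - 14)/3 = (⅓)*(-12) = -4)
q(t) = 417 + t
√(q(d(12)) + m) = √((417 - 4) + 308231) = √(413 + 308231) = √308644 = 2*√77161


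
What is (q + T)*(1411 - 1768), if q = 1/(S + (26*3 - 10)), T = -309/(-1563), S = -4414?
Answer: -159620769/2264266 ≈ -70.496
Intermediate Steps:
T = 103/521 (T = -309*(-1/1563) = 103/521 ≈ 0.19770)
q = -1/4346 (q = 1/(-4414 + (26*3 - 10)) = 1/(-4414 + (78 - 10)) = 1/(-4414 + 68) = 1/(-4346) = -1/4346 ≈ -0.00023010)
(q + T)*(1411 - 1768) = (-1/4346 + 103/521)*(1411 - 1768) = (447117/2264266)*(-357) = -159620769/2264266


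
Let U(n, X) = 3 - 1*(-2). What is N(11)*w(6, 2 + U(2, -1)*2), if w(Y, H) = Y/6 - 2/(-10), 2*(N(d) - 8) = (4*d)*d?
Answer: 300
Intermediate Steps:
U(n, X) = 5 (U(n, X) = 3 + 2 = 5)
N(d) = 8 + 2*d² (N(d) = 8 + ((4*d)*d)/2 = 8 + (4*d²)/2 = 8 + 2*d²)
w(Y, H) = ⅕ + Y/6 (w(Y, H) = Y*(⅙) - 2*(-⅒) = Y/6 + ⅕ = ⅕ + Y/6)
N(11)*w(6, 2 + U(2, -1)*2) = (8 + 2*11²)*(⅕ + (⅙)*6) = (8 + 2*121)*(⅕ + 1) = (8 + 242)*(6/5) = 250*(6/5) = 300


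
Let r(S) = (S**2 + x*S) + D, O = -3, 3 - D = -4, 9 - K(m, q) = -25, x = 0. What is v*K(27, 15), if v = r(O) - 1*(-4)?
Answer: 680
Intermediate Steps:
K(m, q) = 34 (K(m, q) = 9 - 1*(-25) = 9 + 25 = 34)
D = 7 (D = 3 - 1*(-4) = 3 + 4 = 7)
r(S) = 7 + S**2 (r(S) = (S**2 + 0*S) + 7 = (S**2 + 0) + 7 = S**2 + 7 = 7 + S**2)
v = 20 (v = (7 + (-3)**2) - 1*(-4) = (7 + 9) + 4 = 16 + 4 = 20)
v*K(27, 15) = 20*34 = 680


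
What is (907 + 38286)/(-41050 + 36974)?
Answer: -39193/4076 ≈ -9.6156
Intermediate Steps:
(907 + 38286)/(-41050 + 36974) = 39193/(-4076) = 39193*(-1/4076) = -39193/4076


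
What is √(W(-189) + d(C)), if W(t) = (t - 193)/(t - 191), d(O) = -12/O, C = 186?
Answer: √32636490/5890 ≈ 0.96992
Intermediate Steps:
W(t) = (-193 + t)/(-191 + t)
√(W(-189) + d(C)) = √((-193 - 189)/(-191 - 189) - 12/186) = √(-382/(-380) - 12*1/186) = √(-1/380*(-382) - 2/31) = √(191/190 - 2/31) = √(5541/5890) = √32636490/5890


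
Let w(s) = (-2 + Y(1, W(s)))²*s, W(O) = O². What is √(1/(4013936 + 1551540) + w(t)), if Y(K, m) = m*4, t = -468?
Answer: I*√2781582224777942804475852343/2782738 ≈ 1.8953e+7*I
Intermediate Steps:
Y(K, m) = 4*m
w(s) = s*(-2 + 4*s²)² (w(s) = (-2 + 4*s²)²*s = s*(-2 + 4*s²)²)
√(1/(4013936 + 1551540) + w(t)) = √(1/(4013936 + 1551540) + 4*(-468)*(-1 + 2*(-468)²)²) = √(1/5565476 + 4*(-468)*(-1 + 2*219024)²) = √(1/5565476 + 4*(-468)*(-1 + 438048)²) = √(1/5565476 + 4*(-468)*438047²) = √(1/5565476 + 4*(-468)*191885174209) = √(1/5565476 - 359209046119248) = √(-1999169325159567882047/5565476) = I*√2781582224777942804475852343/2782738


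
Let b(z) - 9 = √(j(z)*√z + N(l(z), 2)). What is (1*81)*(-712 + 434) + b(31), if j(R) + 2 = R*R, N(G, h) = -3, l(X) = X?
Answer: -22509 + √(-3 + 959*√31) ≈ -22436.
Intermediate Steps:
j(R) = -2 + R² (j(R) = -2 + R*R = -2 + R²)
b(z) = 9 + √(-3 + √z*(-2 + z²)) (b(z) = 9 + √((-2 + z²)*√z - 3) = 9 + √(√z*(-2 + z²) - 3) = 9 + √(-3 + √z*(-2 + z²)))
(1*81)*(-712 + 434) + b(31) = (1*81)*(-712 + 434) + (9 + √(-3 + √31*(-2 + 31²))) = 81*(-278) + (9 + √(-3 + √31*(-2 + 961))) = -22518 + (9 + √(-3 + √31*959)) = -22518 + (9 + √(-3 + 959*√31)) = -22509 + √(-3 + 959*√31)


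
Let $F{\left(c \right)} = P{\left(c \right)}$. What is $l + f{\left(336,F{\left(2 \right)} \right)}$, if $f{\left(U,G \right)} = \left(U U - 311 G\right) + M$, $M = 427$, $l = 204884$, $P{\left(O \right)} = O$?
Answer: $317585$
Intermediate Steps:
$F{\left(c \right)} = c$
$f{\left(U,G \right)} = 427 + U^{2} - 311 G$ ($f{\left(U,G \right)} = \left(U U - 311 G\right) + 427 = \left(U^{2} - 311 G\right) + 427 = 427 + U^{2} - 311 G$)
$l + f{\left(336,F{\left(2 \right)} \right)} = 204884 + \left(427 + 336^{2} - 622\right) = 204884 + \left(427 + 112896 - 622\right) = 204884 + 112701 = 317585$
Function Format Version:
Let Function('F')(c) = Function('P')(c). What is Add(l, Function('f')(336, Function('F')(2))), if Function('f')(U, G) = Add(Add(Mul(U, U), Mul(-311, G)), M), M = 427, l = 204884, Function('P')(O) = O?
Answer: 317585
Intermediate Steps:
Function('F')(c) = c
Function('f')(U, G) = Add(427, Pow(U, 2), Mul(-311, G)) (Function('f')(U, G) = Add(Add(Mul(U, U), Mul(-311, G)), 427) = Add(Add(Pow(U, 2), Mul(-311, G)), 427) = Add(427, Pow(U, 2), Mul(-311, G)))
Add(l, Function('f')(336, Function('F')(2))) = Add(204884, Add(427, Pow(336, 2), Mul(-311, 2))) = Add(204884, Add(427, 112896, -622)) = Add(204884, 112701) = 317585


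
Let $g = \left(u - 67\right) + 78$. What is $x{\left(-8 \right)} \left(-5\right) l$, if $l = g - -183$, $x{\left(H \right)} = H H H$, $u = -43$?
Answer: $386560$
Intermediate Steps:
$x{\left(H \right)} = H^{3}$ ($x{\left(H \right)} = H^{2} H = H^{3}$)
$g = -32$ ($g = \left(-43 - 67\right) + 78 = -110 + 78 = -32$)
$l = 151$ ($l = -32 - -183 = -32 + 183 = 151$)
$x{\left(-8 \right)} \left(-5\right) l = \left(-8\right)^{3} \left(-5\right) 151 = \left(-512\right) \left(-5\right) 151 = 2560 \cdot 151 = 386560$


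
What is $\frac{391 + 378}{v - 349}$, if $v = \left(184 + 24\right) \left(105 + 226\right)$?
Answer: $\frac{769}{68499} \approx 0.011226$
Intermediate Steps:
$v = 68848$ ($v = 208 \cdot 331 = 68848$)
$\frac{391 + 378}{v - 349} = \frac{391 + 378}{68848 - 349} = \frac{769}{68499}$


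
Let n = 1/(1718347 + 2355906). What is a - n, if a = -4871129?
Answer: -19846211941638/4074253 ≈ -4.8711e+6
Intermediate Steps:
n = 1/4074253 ≈ 2.4544e-7
a - n = -4871129 - 1*1/4074253 = -4871129 - 1/4074253 = -19846211941638/4074253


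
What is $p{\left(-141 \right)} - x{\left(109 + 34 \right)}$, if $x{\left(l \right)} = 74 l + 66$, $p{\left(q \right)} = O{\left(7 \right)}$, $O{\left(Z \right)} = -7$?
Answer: $-10655$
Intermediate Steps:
$p{\left(q \right)} = -7$
$x{\left(l \right)} = 66 + 74 l$
$p{\left(-141 \right)} - x{\left(109 + 34 \right)} = -7 - \left(66 + 74 \left(109 + 34\right)\right) = -7 - \left(66 + 74 \cdot 143\right) = -7 - \left(66 + 10582\right) = -7 - 10648 = -10655$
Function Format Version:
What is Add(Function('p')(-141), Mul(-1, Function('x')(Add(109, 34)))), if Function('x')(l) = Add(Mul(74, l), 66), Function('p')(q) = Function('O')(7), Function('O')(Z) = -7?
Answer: -10655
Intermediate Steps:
Function('p')(q) = -7
Function('x')(l) = Add(66, Mul(74, l))
Add(Function('p')(-141), Mul(-1, Function('x')(Add(109, 34)))) = Add(-7, Mul(-1, Add(66, Mul(74, Add(109, 34))))) = Add(-7, Mul(-1, Add(66, Mul(74, 143)))) = Add(-7, Mul(-1, Add(66, 10582))) = Add(-7, Mul(-1, 10648)) = Add(-7, -10648) = -10655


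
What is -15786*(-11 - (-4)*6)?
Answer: -205218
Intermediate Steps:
-15786*(-11 - (-4)*6) = -15786*(-11 - 1*(-24)) = -15786*(-11 + 24) = -15786*13 = -205218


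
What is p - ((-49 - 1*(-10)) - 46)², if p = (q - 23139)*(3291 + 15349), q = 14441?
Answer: -162137945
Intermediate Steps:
p = -162130720 (p = (14441 - 23139)*(3291 + 15349) = -8698*18640 = -162130720)
p - ((-49 - 1*(-10)) - 46)² = -162130720 - ((-49 - 1*(-10)) - 46)² = -162130720 - ((-49 + 10) - 46)² = -162130720 - (-39 - 46)² = -162130720 - 1*(-85)² = -162130720 - 1*7225 = -162130720 - 7225 = -162137945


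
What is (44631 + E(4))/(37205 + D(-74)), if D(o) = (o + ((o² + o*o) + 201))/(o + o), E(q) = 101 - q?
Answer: 6619744/5495261 ≈ 1.2046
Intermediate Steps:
D(o) = (201 + o + 2*o²)/(2*o) (D(o) = (o + ((o² + o²) + 201))/((2*o)) = (o + (2*o² + 201))*(1/(2*o)) = (o + (201 + 2*o²))*(1/(2*o)) = (201 + o + 2*o²)*(1/(2*o)) = (201 + o + 2*o²)/(2*o))
(44631 + E(4))/(37205 + D(-74)) = (44631 + (101 - 1*4))/(37205 + (½ - 74 + (201/2)/(-74))) = (44631 + (101 - 4))/(37205 + (½ - 74 + (201/2)*(-1/74))) = (44631 + 97)/(37205 + (½ - 74 - 201/148)) = 44728/(37205 - 11079/148) = 44728/(5495261/148) = 44728*(148/5495261) = 6619744/5495261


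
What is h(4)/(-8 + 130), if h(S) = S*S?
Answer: 8/61 ≈ 0.13115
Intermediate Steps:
h(S) = S²
h(4)/(-8 + 130) = 4²/(-8 + 130) = 16/122 = (1/122)*16 = 8/61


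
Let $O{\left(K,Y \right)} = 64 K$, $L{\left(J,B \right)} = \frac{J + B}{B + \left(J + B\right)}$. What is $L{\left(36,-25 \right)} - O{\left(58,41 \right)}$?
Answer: $- \frac{51979}{14} \approx -3712.8$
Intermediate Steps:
$L{\left(J,B \right)} = \frac{B + J}{J + 2 B}$ ($L{\left(J,B \right)} = \frac{B + J}{B + \left(B + J\right)} = \frac{B + J}{J + 2 B}$)
$L{\left(36,-25 \right)} - O{\left(58,41 \right)} = \frac{-25 + 36}{36 + 2 \left(-25\right)} - 64 \cdot 58 = \frac{1}{36 - 50} \cdot 11 - 3712 = \frac{1}{-14} \cdot 11 - 3712 = \left(- \frac{1}{14}\right) 11 - 3712 = - \frac{11}{14} - 3712 = - \frac{51979}{14}$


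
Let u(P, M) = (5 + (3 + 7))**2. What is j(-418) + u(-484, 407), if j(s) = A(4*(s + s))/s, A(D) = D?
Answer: 233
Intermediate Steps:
j(s) = 8 (j(s) = (4*(s + s))/s = (4*(2*s))/s = (8*s)/s = 8)
u(P, M) = 225 (u(P, M) = (5 + 10)**2 = 15**2 = 225)
j(-418) + u(-484, 407) = 8 + 225 = 233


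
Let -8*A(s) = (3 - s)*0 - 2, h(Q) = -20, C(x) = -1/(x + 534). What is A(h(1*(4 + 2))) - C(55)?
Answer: 593/2356 ≈ 0.25170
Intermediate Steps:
C(x) = -1/(534 + x)
A(s) = 1/4 (A(s) = -((3 - s)*0 - 2)/8 = -(0 - 2)/8 = -1/8*(-2) = 1/4)
A(h(1*(4 + 2))) - C(55) = 1/4 - (-1)/(534 + 55) = 1/4 - (-1)/589 = 1/4 - 1*(-1/589) = 1/4 + 1/589 = 593/2356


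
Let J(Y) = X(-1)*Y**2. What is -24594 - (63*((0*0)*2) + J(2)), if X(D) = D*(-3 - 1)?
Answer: -24610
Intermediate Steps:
X(D) = -4*D (X(D) = D*(-4) = -4*D)
J(Y) = 4*Y**2 (J(Y) = (-4*(-1))*Y**2 = 4*Y**2)
-24594 - (63*((0*0)*2) + J(2)) = -24594 - (63*((0*0)*2) + 4*2**2) = -24594 - (63*(0*2) + 4*4) = -24594 - (63*0 + 16) = -24594 - (0 + 16) = -24594 - 1*16 = -24594 - 16 = -24610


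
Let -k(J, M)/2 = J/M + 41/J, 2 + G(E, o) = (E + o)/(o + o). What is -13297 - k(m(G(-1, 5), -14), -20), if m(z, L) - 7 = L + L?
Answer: -2792749/210 ≈ -13299.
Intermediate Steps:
G(E, o) = -2 + (E + o)/(2*o) (G(E, o) = -2 + (E + o)/(o + o) = -2 + (E + o)/((2*o)) = -2 + (E + o)*(1/(2*o)) = -2 + (E + o)/(2*o))
m(z, L) = 7 + 2*L (m(z, L) = 7 + (L + L) = 7 + 2*L)
k(J, M) = -82/J - 2*J/M (k(J, M) = -2*(J/M + 41/J) = -2*(41/J + J/M) = -82/J - 2*J/M)
-13297 - k(m(G(-1, 5), -14), -20) = -13297 - (-82/(7 + 2*(-14)) - 2*(7 + 2*(-14))/(-20)) = -13297 - (-82/(7 - 28) - 2*(7 - 28)*(-1/20)) = -13297 - (-82/(-21) - 2*(-21)*(-1/20)) = -13297 - (-82*(-1/21) - 21/10) = -13297 - (82/21 - 21/10) = -13297 - 1*379/210 = -13297 - 379/210 = -2792749/210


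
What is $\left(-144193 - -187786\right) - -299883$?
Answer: $343476$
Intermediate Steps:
$\left(-144193 - -187786\right) - -299883 = \left(-144193 + 187786\right) + 299883 = 43593 + 299883 = 343476$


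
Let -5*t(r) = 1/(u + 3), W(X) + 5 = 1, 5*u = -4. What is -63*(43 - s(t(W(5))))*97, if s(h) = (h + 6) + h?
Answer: -2499399/11 ≈ -2.2722e+5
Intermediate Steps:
u = -4/5 (u = (1/5)*(-4) = -4/5 ≈ -0.80000)
W(X) = -4 (W(X) = -5 + 1 = -4)
t(r) = -1/11 (t(r) = -1/(5*(-4/5 + 3)) = -1/(5*11/5) = -1/5*5/11 = -1/11)
s(h) = 6 + 2*h (s(h) = (6 + h) + h = 6 + 2*h)
-63*(43 - s(t(W(5))))*97 = -63*(43 - (6 + 2*(-1/11)))*97 = -63*(43 - (6 - 2/11))*97 = -63*(43 - 1*64/11)*97 = -63*(43 - 64/11)*97 = -63*409/11*97 = -25767/11*97 = -2499399/11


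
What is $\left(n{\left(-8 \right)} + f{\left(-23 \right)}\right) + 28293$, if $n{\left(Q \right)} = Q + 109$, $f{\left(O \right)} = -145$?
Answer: $28249$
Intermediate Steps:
$n{\left(Q \right)} = 109 + Q$
$\left(n{\left(-8 \right)} + f{\left(-23 \right)}\right) + 28293 = \left(\left(109 - 8\right) - 145\right) + 28293 = \left(101 - 145\right) + 28293 = -44 + 28293 = 28249$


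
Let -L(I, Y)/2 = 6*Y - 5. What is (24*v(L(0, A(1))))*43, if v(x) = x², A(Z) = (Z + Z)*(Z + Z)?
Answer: 1490208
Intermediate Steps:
A(Z) = 4*Z² (A(Z) = (2*Z)*(2*Z) = 4*Z²)
L(I, Y) = 10 - 12*Y (L(I, Y) = -2*(6*Y - 5) = -2*(-5 + 6*Y) = 10 - 12*Y)
(24*v(L(0, A(1))))*43 = (24*(10 - 48*1²)²)*43 = (24*(10 - 48)²)*43 = (24*(-38)²)*43 = (24*1444)*43 = 34656*43 = 1490208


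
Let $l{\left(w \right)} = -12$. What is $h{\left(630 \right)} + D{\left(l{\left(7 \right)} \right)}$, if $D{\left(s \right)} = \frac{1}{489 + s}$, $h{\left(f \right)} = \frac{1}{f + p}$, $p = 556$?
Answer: $\frac{1663}{565722} \approx 0.0029396$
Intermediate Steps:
$h{\left(f \right)} = \frac{1}{556 + f}$ ($h{\left(f \right)} = \frac{1}{f + 556} = \frac{1}{556 + f}$)
$h{\left(630 \right)} + D{\left(l{\left(7 \right)} \right)} = \frac{1}{556 + 630} + \frac{1}{489 - 12} = \frac{1}{1186} + \frac{1}{477} = \frac{1663}{565722}$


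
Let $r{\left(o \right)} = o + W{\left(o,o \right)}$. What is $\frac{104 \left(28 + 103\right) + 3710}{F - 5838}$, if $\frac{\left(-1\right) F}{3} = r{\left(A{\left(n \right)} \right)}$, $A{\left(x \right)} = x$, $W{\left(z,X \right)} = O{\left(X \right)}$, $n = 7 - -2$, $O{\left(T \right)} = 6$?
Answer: $- \frac{5778}{1961} \approx -2.9465$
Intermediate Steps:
$n = 9$ ($n = 7 + 2 = 9$)
$W{\left(z,X \right)} = 6$
$r{\left(o \right)} = 6 + o$ ($r{\left(o \right)} = o + 6 = 6 + o$)
$F = -45$ ($F = - 3 \left(6 + 9\right) = \left(-3\right) 15 = -45$)
$\frac{104 \left(28 + 103\right) + 3710}{F - 5838} = \frac{104 \left(28 + 103\right) + 3710}{-45 - 5838} = \frac{104 \cdot 131 + 3710}{-5883} = \left(13624 + 3710\right) \left(- \frac{1}{5883}\right) = 17334 \left(- \frac{1}{5883}\right) = - \frac{5778}{1961}$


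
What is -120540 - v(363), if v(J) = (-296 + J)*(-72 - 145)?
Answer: -106001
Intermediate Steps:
v(J) = 64232 - 217*J (v(J) = (-296 + J)*(-217) = 64232 - 217*J)
-120540 - v(363) = -120540 - (64232 - 217*363) = -120540 - (64232 - 78771) = -120540 - 1*(-14539) = -120540 + 14539 = -106001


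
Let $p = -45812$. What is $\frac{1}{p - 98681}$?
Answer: $- \frac{1}{144493} \approx -6.9208 \cdot 10^{-6}$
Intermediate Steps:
$\frac{1}{p - 98681} = \frac{1}{-45812 - 98681} = \frac{1}{-144493} = - \frac{1}{144493}$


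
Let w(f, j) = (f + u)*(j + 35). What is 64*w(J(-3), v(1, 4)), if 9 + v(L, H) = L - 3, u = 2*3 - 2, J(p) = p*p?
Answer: 19968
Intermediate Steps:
J(p) = p**2
u = 4 (u = 6 - 2 = 4)
v(L, H) = -12 + L (v(L, H) = -9 + (L - 3) = -9 + (-3 + L) = -12 + L)
w(f, j) = (4 + f)*(35 + j) (w(f, j) = (f + 4)*(j + 35) = (4 + f)*(35 + j))
64*w(J(-3), v(1, 4)) = 64*(140 + 4*(-12 + 1) + 35*(-3)**2 + (-3)**2*(-12 + 1)) = 64*(140 + 4*(-11) + 35*9 + 9*(-11)) = 64*(140 - 44 + 315 - 99) = 64*312 = 19968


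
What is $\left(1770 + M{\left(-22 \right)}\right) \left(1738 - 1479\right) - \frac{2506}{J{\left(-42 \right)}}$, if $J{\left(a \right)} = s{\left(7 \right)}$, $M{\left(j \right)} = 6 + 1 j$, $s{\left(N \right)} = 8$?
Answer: $\frac{1815891}{4} \approx 4.5397 \cdot 10^{5}$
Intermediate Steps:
$M{\left(j \right)} = 6 + j$
$J{\left(a \right)} = 8$
$\left(1770 + M{\left(-22 \right)}\right) \left(1738 - 1479\right) - \frac{2506}{J{\left(-42 \right)}} = \left(1770 + \left(6 - 22\right)\right) \left(1738 - 1479\right) - \frac{2506}{8} = \left(1770 - 16\right) 259 - 2506 \cdot \frac{1}{8} = 1754 \cdot 259 - \frac{1253}{4} = 454286 - \frac{1253}{4} = \frac{1815891}{4}$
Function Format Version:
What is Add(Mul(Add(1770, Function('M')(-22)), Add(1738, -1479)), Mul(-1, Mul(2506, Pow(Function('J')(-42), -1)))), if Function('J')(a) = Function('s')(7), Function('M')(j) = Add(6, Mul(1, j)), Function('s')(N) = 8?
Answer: Rational(1815891, 4) ≈ 4.5397e+5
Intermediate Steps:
Function('M')(j) = Add(6, j)
Function('J')(a) = 8
Add(Mul(Add(1770, Function('M')(-22)), Add(1738, -1479)), Mul(-1, Mul(2506, Pow(Function('J')(-42), -1)))) = Add(Mul(Add(1770, Add(6, -22)), Add(1738, -1479)), Mul(-1, Mul(2506, Pow(8, -1)))) = Add(Mul(Add(1770, -16), 259), Mul(-1, Mul(2506, Rational(1, 8)))) = Add(Mul(1754, 259), Mul(-1, Rational(1253, 4))) = Add(454286, Rational(-1253, 4)) = Rational(1815891, 4)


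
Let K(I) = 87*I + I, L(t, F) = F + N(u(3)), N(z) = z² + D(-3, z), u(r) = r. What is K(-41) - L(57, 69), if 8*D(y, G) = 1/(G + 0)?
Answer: -88465/24 ≈ -3686.0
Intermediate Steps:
D(y, G) = 1/(8*G) (D(y, G) = 1/(8*(G + 0)) = 1/(8*G))
N(z) = z² + 1/(8*z)
L(t, F) = 217/24 + F (L(t, F) = F + (⅛ + 3³)/3 = F + (⅛ + 27)/3 = F + (⅓)*(217/8) = F + 217/24 = 217/24 + F)
K(I) = 88*I
K(-41) - L(57, 69) = 88*(-41) - (217/24 + 69) = -3608 - 1*1873/24 = -3608 - 1873/24 = -88465/24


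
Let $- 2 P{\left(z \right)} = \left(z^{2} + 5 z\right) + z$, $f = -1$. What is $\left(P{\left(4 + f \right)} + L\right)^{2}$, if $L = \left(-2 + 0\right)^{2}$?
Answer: $\frac{361}{4} \approx 90.25$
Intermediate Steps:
$P{\left(z \right)} = - 3 z - \frac{z^{2}}{2}$ ($P{\left(z \right)} = - \frac{\left(z^{2} + 5 z\right) + z}{2} = - \frac{z^{2} + 6 z}{2} = - 3 z - \frac{z^{2}}{2}$)
$L = 4$ ($L = \left(-2\right)^{2} = 4$)
$\left(P{\left(4 + f \right)} + L\right)^{2} = \left(- \frac{\left(4 - 1\right) \left(6 + \left(4 - 1\right)\right)}{2} + 4\right)^{2} = \left(\left(- \frac{1}{2}\right) 3 \left(6 + 3\right) + 4\right)^{2} = \left(\left(- \frac{1}{2}\right) 3 \cdot 9 + 4\right)^{2} = \left(- \frac{27}{2} + 4\right)^{2} = \left(- \frac{19}{2}\right)^{2} = \frac{361}{4}$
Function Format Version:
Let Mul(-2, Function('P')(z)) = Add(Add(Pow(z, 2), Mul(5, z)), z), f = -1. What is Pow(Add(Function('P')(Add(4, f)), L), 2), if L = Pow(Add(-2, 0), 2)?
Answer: Rational(361, 4) ≈ 90.250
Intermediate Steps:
Function('P')(z) = Add(Mul(-3, z), Mul(Rational(-1, 2), Pow(z, 2))) (Function('P')(z) = Mul(Rational(-1, 2), Add(Add(Pow(z, 2), Mul(5, z)), z)) = Mul(Rational(-1, 2), Add(Pow(z, 2), Mul(6, z))) = Add(Mul(-3, z), Mul(Rational(-1, 2), Pow(z, 2))))
L = 4 (L = Pow(-2, 2) = 4)
Pow(Add(Function('P')(Add(4, f)), L), 2) = Pow(Add(Mul(Rational(-1, 2), Add(4, -1), Add(6, Add(4, -1))), 4), 2) = Pow(Add(Mul(Rational(-1, 2), 3, Add(6, 3)), 4), 2) = Pow(Add(Mul(Rational(-1, 2), 3, 9), 4), 2) = Pow(Add(Rational(-27, 2), 4), 2) = Pow(Rational(-19, 2), 2) = Rational(361, 4)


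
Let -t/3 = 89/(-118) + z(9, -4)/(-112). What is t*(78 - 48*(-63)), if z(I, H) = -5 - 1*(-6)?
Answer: 23465079/3304 ≈ 7102.0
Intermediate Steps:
z(I, H) = 1 (z(I, H) = -5 + 6 = 1)
t = 15129/6608 (t = -3*(89/(-118) + 1/(-112)) = -3*(89*(-1/118) + 1*(-1/112)) = -3*(-89/118 - 1/112) = -3*(-5043/6608) = 15129/6608 ≈ 2.2895)
t*(78 - 48*(-63)) = 15129*(78 - 48*(-63))/6608 = 15129*(78 + 3024)/6608 = (15129/6608)*3102 = 23465079/3304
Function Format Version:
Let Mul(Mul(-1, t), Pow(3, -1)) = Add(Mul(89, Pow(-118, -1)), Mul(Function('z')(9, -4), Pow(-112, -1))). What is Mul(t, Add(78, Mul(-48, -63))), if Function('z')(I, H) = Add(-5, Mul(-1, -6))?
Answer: Rational(23465079, 3304) ≈ 7102.0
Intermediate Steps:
Function('z')(I, H) = 1 (Function('z')(I, H) = Add(-5, 6) = 1)
t = Rational(15129, 6608) (t = Mul(-3, Add(Mul(89, Pow(-118, -1)), Mul(1, Pow(-112, -1)))) = Mul(-3, Add(Mul(89, Rational(-1, 118)), Mul(1, Rational(-1, 112)))) = Mul(-3, Add(Rational(-89, 118), Rational(-1, 112))) = Mul(-3, Rational(-5043, 6608)) = Rational(15129, 6608) ≈ 2.2895)
Mul(t, Add(78, Mul(-48, -63))) = Mul(Rational(15129, 6608), Add(78, Mul(-48, -63))) = Mul(Rational(15129, 6608), Add(78, 3024)) = Mul(Rational(15129, 6608), 3102) = Rational(23465079, 3304)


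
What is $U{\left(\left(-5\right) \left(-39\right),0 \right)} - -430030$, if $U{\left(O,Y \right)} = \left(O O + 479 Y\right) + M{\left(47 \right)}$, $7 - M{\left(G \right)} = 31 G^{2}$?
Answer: $399583$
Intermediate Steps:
$M{\left(G \right)} = 7 - 31 G^{2}$
$U{\left(O,Y \right)} = -68472 + O^{2} + 479 Y$ ($U{\left(O,Y \right)} = \left(O O + 479 Y\right) + \left(7 - 31 \cdot 47^{2}\right) = \left(O^{2} + 479 Y\right) + \left(7 - 68479\right) = \left(O^{2} + 479 Y\right) - 68472 = -68472 + O^{2} + 479 Y$)
$U{\left(\left(-5\right) \left(-39\right),0 \right)} - -430030 = \left(-68472 + \left(\left(-5\right) \left(-39\right)\right)^{2} + 479 \cdot 0\right) - -430030 = \left(-68472 + 195^{2} + 0\right) + 430030 = \left(-68472 + 38025 + 0\right) + 430030 = -30447 + 430030 = 399583$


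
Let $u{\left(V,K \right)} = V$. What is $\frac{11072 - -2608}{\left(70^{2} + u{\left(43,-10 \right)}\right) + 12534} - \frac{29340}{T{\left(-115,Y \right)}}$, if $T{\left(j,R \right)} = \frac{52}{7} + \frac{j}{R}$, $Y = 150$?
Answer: $- \frac{107663649480}{24450323} \approx -4403.4$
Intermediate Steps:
$T{\left(j,R \right)} = \frac{52}{7} + \frac{j}{R}$ ($T{\left(j,R \right)} = 52 \cdot \frac{1}{7} + \frac{j}{R} = \frac{52}{7} + \frac{j}{R}$)
$\frac{11072 - -2608}{\left(70^{2} + u{\left(43,-10 \right)}\right) + 12534} - \frac{29340}{T{\left(-115,Y \right)}} = \frac{11072 - -2608}{\left(70^{2} + 43\right) + 12534} - \frac{29340}{\frac{52}{7} - \frac{115}{150}} = \frac{11072 + 2608}{\left(4900 + 43\right) + 12534} - \frac{29340}{\frac{52}{7} - \frac{23}{30}} = \frac{13680}{4943 + 12534} - \frac{29340}{\frac{52}{7} - \frac{23}{30}} = \frac{13680}{17477} - \frac{29340}{\frac{1399}{210}} = 13680 \cdot \frac{1}{17477} - \frac{6161400}{1399} = \frac{13680}{17477} - \frac{6161400}{1399} = - \frac{107663649480}{24450323}$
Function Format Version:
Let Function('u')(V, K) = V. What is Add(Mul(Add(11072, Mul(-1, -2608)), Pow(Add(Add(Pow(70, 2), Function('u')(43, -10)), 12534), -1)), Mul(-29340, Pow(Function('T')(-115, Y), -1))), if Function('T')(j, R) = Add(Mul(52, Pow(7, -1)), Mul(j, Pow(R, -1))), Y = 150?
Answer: Rational(-107663649480, 24450323) ≈ -4403.4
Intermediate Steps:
Function('T')(j, R) = Add(Rational(52, 7), Mul(j, Pow(R, -1))) (Function('T')(j, R) = Add(Mul(52, Rational(1, 7)), Mul(j, Pow(R, -1))) = Add(Rational(52, 7), Mul(j, Pow(R, -1))))
Add(Mul(Add(11072, Mul(-1, -2608)), Pow(Add(Add(Pow(70, 2), Function('u')(43, -10)), 12534), -1)), Mul(-29340, Pow(Function('T')(-115, Y), -1))) = Add(Mul(Add(11072, Mul(-1, -2608)), Pow(Add(Add(Pow(70, 2), 43), 12534), -1)), Mul(-29340, Pow(Add(Rational(52, 7), Mul(-115, Pow(150, -1))), -1))) = Add(Mul(Add(11072, 2608), Pow(Add(Add(4900, 43), 12534), -1)), Mul(-29340, Pow(Add(Rational(52, 7), Mul(-115, Rational(1, 150))), -1))) = Add(Mul(13680, Pow(Add(4943, 12534), -1)), Mul(-29340, Pow(Add(Rational(52, 7), Rational(-23, 30)), -1))) = Add(Mul(13680, Pow(17477, -1)), Mul(-29340, Pow(Rational(1399, 210), -1))) = Add(Mul(13680, Rational(1, 17477)), Mul(-29340, Rational(210, 1399))) = Add(Rational(13680, 17477), Rational(-6161400, 1399)) = Rational(-107663649480, 24450323)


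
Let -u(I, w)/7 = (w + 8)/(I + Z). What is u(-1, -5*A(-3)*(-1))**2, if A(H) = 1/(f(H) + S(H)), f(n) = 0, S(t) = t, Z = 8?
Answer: 361/9 ≈ 40.111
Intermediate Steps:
A(H) = 1/H (A(H) = 1/(0 + H) = 1/H)
u(I, w) = -7*(8 + w)/(8 + I) (u(I, w) = -7*(w + 8)/(I + 8) = -7*(8 + w)/(8 + I))
u(-1, -5*A(-3)*(-1))**2 = (7*(-8 - (-5/(-3))*(-1))/(8 - 1))**2 = (7*(-8 - (-5*(-1/3))*(-1))/7)**2 = (7*(1/7)*(-8 - 5*(-1)/3))**2 = (7*(1/7)*(-8 - 1*(-5/3)))**2 = (7*(1/7)*(-8 + 5/3))**2 = (7*(1/7)*(-19/3))**2 = (-19/3)**2 = 361/9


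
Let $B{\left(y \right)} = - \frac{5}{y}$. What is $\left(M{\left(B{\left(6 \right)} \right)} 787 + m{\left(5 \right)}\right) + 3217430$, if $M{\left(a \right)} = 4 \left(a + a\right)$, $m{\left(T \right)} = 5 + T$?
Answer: $\frac{9636580}{3} \approx 3.2122 \cdot 10^{6}$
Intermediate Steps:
$M{\left(a \right)} = 8 a$ ($M{\left(a \right)} = 4 \cdot 2 a = 8 a$)
$\left(M{\left(B{\left(6 \right)} \right)} 787 + m{\left(5 \right)}\right) + 3217430 = \left(8 \left(- \frac{5}{6}\right) 787 + \left(5 + 5\right)\right) + 3217430 = \left(8 \left(\left(-5\right) \frac{1}{6}\right) 787 + 10\right) + 3217430 = \left(8 \left(- \frac{5}{6}\right) 787 + 10\right) + 3217430 = \left(\left(- \frac{20}{3}\right) 787 + 10\right) + 3217430 = \left(- \frac{15740}{3} + 10\right) + 3217430 = - \frac{15710}{3} + 3217430 = \frac{9636580}{3}$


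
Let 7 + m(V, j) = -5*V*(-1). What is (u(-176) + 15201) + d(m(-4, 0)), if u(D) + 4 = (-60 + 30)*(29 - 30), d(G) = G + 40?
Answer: 15240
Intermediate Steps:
m(V, j) = -7 + 5*V (m(V, j) = -7 - 5*V*(-1) = -7 + 5*V)
d(G) = 40 + G
u(D) = 26 (u(D) = -4 + (-60 + 30)*(29 - 30) = -4 - 30*(-1) = -4 + 30 = 26)
(u(-176) + 15201) + d(m(-4, 0)) = (26 + 15201) + (40 + (-7 + 5*(-4))) = 15227 + (40 + (-7 - 20)) = 15227 + (40 - 27) = 15227 + 13 = 15240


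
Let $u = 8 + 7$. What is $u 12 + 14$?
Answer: $194$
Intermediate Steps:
$u = 15$
$u 12 + 14 = 15 \cdot 12 + 14 = 180 + 14 = 194$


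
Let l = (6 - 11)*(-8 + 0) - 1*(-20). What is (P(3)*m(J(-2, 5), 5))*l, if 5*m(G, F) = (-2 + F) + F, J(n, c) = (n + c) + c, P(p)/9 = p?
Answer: 2592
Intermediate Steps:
P(p) = 9*p
J(n, c) = n + 2*c (J(n, c) = (c + n) + c = n + 2*c)
m(G, F) = -⅖ + 2*F/5 (m(G, F) = ((-2 + F) + F)/5 = (-2 + 2*F)/5 = -⅖ + 2*F/5)
l = 60 (l = -5*(-8) + 20 = 40 + 20 = 60)
(P(3)*m(J(-2, 5), 5))*l = ((9*3)*(-⅖ + (⅖)*5))*60 = (27*(-⅖ + 2))*60 = (27*(8/5))*60 = (216/5)*60 = 2592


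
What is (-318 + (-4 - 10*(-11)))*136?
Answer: -28832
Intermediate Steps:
(-318 + (-4 - 10*(-11)))*136 = (-318 + (-4 + 110))*136 = (-318 + 106)*136 = -212*136 = -28832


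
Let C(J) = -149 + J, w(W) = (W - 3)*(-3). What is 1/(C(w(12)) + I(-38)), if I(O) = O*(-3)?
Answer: -1/62 ≈ -0.016129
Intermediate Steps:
w(W) = 9 - 3*W (w(W) = (-3 + W)*(-3) = 9 - 3*W)
I(O) = -3*O
1/(C(w(12)) + I(-38)) = 1/((-149 + (9 - 3*12)) - 3*(-38)) = 1/((-149 + (9 - 36)) + 114) = 1/((-149 - 27) + 114) = 1/(-176 + 114) = 1/(-62) = -1/62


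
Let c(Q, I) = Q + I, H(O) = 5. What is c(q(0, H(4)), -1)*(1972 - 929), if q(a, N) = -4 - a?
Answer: -5215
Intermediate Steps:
c(Q, I) = I + Q
c(q(0, H(4)), -1)*(1972 - 929) = (-1 + (-4 - 1*0))*(1972 - 929) = (-1 + (-4 + 0))*1043 = (-1 - 4)*1043 = -5*1043 = -5215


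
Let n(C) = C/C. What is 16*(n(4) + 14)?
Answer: 240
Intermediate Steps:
n(C) = 1
16*(n(4) + 14) = 16*(1 + 14) = 16*15 = 240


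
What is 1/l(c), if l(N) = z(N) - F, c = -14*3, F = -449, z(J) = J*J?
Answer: 1/2213 ≈ 0.00045188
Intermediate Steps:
z(J) = J**2
c = -42
l(N) = 449 + N**2 (l(N) = N**2 - 1*(-449) = N**2 + 449 = 449 + N**2)
1/l(c) = 1/(449 + (-42)**2) = 1/(449 + 1764) = 1/2213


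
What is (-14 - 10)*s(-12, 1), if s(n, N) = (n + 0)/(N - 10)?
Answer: -32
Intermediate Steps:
s(n, N) = n/(-10 + N)
(-14 - 10)*s(-12, 1) = (-14 - 10)*(-12/(-10 + 1)) = -(-288)/(-9) = -(-288)*(-1)/9 = -24*4/3 = -32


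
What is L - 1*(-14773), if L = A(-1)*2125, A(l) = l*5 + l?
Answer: 2023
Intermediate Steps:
A(l) = 6*l (A(l) = 5*l + l = 6*l)
L = -12750 (L = (6*(-1))*2125 = -6*2125 = -12750)
L - 1*(-14773) = -12750 - 1*(-14773) = -12750 + 14773 = 2023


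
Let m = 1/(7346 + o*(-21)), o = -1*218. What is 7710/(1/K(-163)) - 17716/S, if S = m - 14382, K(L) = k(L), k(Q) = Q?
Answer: -215517631712326/171490967 ≈ -1.2567e+6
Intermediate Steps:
K(L) = L
o = -218
m = 1/11924 (m = 1/(7346 - 218*(-21)) = 1/(7346 + 4578) = 1/11924 ≈ 8.3864e-5)
S = -171490967/11924 (S = 1/11924 - 14382 = -171490967/11924 ≈ -14382.)
7710/(1/K(-163)) - 17716/S = 7710/(1/(-163)) - 17716/(-171490967/11924) = 7710/(-1/163) - 17716*(-11924/171490967) = 7710*(-163) + 211245584/171490967 = -1256730 + 211245584/171490967 = -215517631712326/171490967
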